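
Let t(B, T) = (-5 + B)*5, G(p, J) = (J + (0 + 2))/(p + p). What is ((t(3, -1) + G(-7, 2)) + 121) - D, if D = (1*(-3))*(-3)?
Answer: 712/7 ≈ 101.71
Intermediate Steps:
G(p, J) = (2 + J)/(2*p) (G(p, J) = (J + 2)/((2*p)) = (2 + J)*(1/(2*p)) = (2 + J)/(2*p))
t(B, T) = -25 + 5*B
D = 9 (D = -3*(-3) = 9)
((t(3, -1) + G(-7, 2)) + 121) - D = (((-25 + 5*3) + (½)*(2 + 2)/(-7)) + 121) - 1*9 = (((-25 + 15) + (½)*(-⅐)*4) + 121) - 9 = ((-10 - 2/7) + 121) - 9 = (-72/7 + 121) - 9 = 775/7 - 9 = 712/7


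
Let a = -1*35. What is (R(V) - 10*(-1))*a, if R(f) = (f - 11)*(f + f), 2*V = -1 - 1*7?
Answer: -4550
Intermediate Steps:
V = -4 (V = (-1 - 1*7)/2 = (-1 - 7)/2 = (½)*(-8) = -4)
R(f) = 2*f*(-11 + f) (R(f) = (-11 + f)*(2*f) = 2*f*(-11 + f))
a = -35
(R(V) - 10*(-1))*a = (2*(-4)*(-11 - 4) - 10*(-1))*(-35) = (2*(-4)*(-15) + 10)*(-35) = (120 + 10)*(-35) = 130*(-35) = -4550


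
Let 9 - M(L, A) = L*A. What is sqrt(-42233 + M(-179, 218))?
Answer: I*sqrt(3202) ≈ 56.586*I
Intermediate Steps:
M(L, A) = 9 - A*L (M(L, A) = 9 - L*A = 9 - A*L)
sqrt(-42233 + M(-179, 218)) = sqrt(-42233 + (9 - 1*218*(-179))) = sqrt(-42233 + (9 + 39022)) = sqrt(-42233 + 39031) = sqrt(-3202) = I*sqrt(3202)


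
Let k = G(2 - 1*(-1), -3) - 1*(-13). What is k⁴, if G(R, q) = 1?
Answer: 38416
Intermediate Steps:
k = 14 (k = 1 - 1*(-13) = 1 + 13 = 14)
k⁴ = 14⁴ = 38416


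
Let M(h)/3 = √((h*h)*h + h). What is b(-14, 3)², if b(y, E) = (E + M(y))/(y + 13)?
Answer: -24813 + 18*I*√2758 ≈ -24813.0 + 945.3*I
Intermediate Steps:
M(h) = 3*√(h + h³) (M(h) = 3*√((h*h)*h + h) = 3*√(h²*h + h) = 3*√(h³ + h) = 3*√(h + h³))
b(y, E) = (E + 3*√(y + y³))/(13 + y) (b(y, E) = (E + 3*√(y + y³))/(y + 13) = (E + 3*√(y + y³))/(13 + y))
b(-14, 3)² = ((3 + 3*√(-14 + (-14)³))/(13 - 14))² = ((3 + 3*√(-14 - 2744))/(-1))² = (-(3 + 3*√(-2758)))² = (-(3 + 3*(I*√2758)))² = (-(3 + 3*I*√2758))² = (-3 - 3*I*√2758)²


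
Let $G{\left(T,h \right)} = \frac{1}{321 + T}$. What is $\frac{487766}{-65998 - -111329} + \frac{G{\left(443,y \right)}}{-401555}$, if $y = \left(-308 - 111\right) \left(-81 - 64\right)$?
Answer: $\frac{13603705937999}{1264273430420} \approx 10.76$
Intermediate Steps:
$y = 60755$ ($y = \left(-419\right) \left(-145\right) = 60755$)
$\frac{487766}{-65998 - -111329} + \frac{G{\left(443,y \right)}}{-401555} = \frac{487766}{-65998 - -111329} + \frac{1}{\left(321 + 443\right) \left(-401555\right)} = \frac{487766}{-65998 + 111329} + \frac{1}{764} \left(- \frac{1}{401555}\right) = \frac{487766}{45331} + \frac{1}{764} \left(- \frac{1}{401555}\right) = 487766 \cdot \frac{1}{45331} - \frac{1}{306788020} = \frac{487766}{45331} - \frac{1}{306788020} = \frac{13603705937999}{1264273430420}$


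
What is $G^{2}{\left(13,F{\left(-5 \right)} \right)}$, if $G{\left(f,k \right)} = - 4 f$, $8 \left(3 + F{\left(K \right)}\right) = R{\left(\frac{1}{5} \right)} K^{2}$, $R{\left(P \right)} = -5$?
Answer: $2704$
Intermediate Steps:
$F{\left(K \right)} = -3 - \frac{5 K^{2}}{8}$ ($F{\left(K \right)} = -3 + \frac{\left(-5\right) K^{2}}{8} = -3 - \frac{5 K^{2}}{8}$)
$G^{2}{\left(13,F{\left(-5 \right)} \right)} = \left(\left(-4\right) 13\right)^{2} = \left(-52\right)^{2} = 2704$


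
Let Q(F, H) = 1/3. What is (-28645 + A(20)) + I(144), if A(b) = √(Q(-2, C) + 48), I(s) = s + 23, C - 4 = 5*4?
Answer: -28478 + √435/3 ≈ -28471.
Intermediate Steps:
C = 24 (C = 4 + 5*4 = 4 + 20 = 24)
I(s) = 23 + s
Q(F, H) = ⅓ (Q(F, H) = 1*(⅓) = ⅓)
A(b) = √435/3 (A(b) = √(⅓ + 48) = √(145/3) = √435/3)
(-28645 + A(20)) + I(144) = (-28645 + √435/3) + (23 + 144) = (-28645 + √435/3) + 167 = -28478 + √435/3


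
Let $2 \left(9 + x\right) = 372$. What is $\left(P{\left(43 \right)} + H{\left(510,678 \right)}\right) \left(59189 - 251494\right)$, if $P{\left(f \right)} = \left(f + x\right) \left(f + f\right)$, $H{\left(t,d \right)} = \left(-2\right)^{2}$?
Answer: $-3639179820$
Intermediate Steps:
$H{\left(t,d \right)} = 4$
$x = 177$ ($x = -9 + \frac{1}{2} \cdot 372 = -9 + 186 = 177$)
$P{\left(f \right)} = 2 f \left(177 + f\right)$ ($P{\left(f \right)} = \left(f + 177\right) \left(f + f\right) = \left(177 + f\right) 2 f = 2 f \left(177 + f\right)$)
$\left(P{\left(43 \right)} + H{\left(510,678 \right)}\right) \left(59189 - 251494\right) = \left(2 \cdot 43 \left(177 + 43\right) + 4\right) \left(59189 - 251494\right) = \left(2 \cdot 43 \cdot 220 + 4\right) \left(59189 - 251494\right) = \left(18920 + 4\right) \left(-192305\right) = 18924 \left(-192305\right) = -3639179820$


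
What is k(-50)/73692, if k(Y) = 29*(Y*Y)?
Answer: 18125/18423 ≈ 0.98382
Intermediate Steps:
k(Y) = 29*Y²
k(-50)/73692 = (29*(-50)²)/73692 = (29*2500)*(1/73692) = 72500*(1/73692) = 18125/18423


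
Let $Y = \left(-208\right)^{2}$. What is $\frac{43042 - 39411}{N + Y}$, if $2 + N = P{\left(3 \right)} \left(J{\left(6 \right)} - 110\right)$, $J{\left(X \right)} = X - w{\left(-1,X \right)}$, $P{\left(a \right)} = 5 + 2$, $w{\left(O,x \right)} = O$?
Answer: $\frac{3631}{42541} \approx 0.085353$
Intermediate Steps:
$P{\left(a \right)} = 7$
$Y = 43264$
$J{\left(X \right)} = 1 + X$ ($J{\left(X \right)} = X - -1 = X + 1 = 1 + X$)
$N = -723$ ($N = -2 + 7 \left(\left(1 + 6\right) - 110\right) = -2 + 7 \left(7 - 110\right) = -2 + 7 \left(-103\right) = -2 - 721 = -723$)
$\frac{43042 - 39411}{N + Y} = \frac{43042 - 39411}{-723 + 43264} = \frac{3631}{42541}$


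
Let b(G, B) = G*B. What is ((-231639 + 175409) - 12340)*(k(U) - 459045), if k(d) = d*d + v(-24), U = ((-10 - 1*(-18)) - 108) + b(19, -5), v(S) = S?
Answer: 28870987080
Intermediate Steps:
b(G, B) = B*G
U = -195 (U = ((-10 - 1*(-18)) - 108) - 5*19 = ((-10 + 18) - 108) - 95 = (8 - 108) - 95 = -100 - 95 = -195)
k(d) = -24 + d**2 (k(d) = d*d - 24 = d**2 - 24 = -24 + d**2)
((-231639 + 175409) - 12340)*(k(U) - 459045) = ((-231639 + 175409) - 12340)*((-24 + (-195)**2) - 459045) = (-56230 - 12340)*((-24 + 38025) - 459045) = -68570*(38001 - 459045) = -68570*(-421044) = 28870987080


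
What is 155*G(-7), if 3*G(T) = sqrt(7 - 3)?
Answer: 310/3 ≈ 103.33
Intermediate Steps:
G(T) = 2/3 (G(T) = sqrt(7 - 3)/3 = sqrt(4)/3 = (1/3)*2 = 2/3)
155*G(-7) = 155*(2/3) = 310/3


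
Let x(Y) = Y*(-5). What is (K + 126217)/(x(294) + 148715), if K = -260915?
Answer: -134698/147245 ≈ -0.91479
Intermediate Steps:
x(Y) = -5*Y
(K + 126217)/(x(294) + 148715) = (-260915 + 126217)/(-5*294 + 148715) = -134698/(-1470 + 148715) = -134698/147245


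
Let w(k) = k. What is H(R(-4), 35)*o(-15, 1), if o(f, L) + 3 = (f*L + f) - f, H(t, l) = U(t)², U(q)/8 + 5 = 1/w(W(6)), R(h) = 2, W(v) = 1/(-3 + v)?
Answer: -4608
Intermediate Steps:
U(q) = -16 (U(q) = -40 + 8/(1/(-3 + 6)) = -40 + 8/(1/3) = -40 + 8/(⅓) = -40 + 8*3 = -40 + 24 = -16)
H(t, l) = 256 (H(t, l) = (-16)² = 256)
o(f, L) = -3 + L*f (o(f, L) = -3 + ((f*L + f) - f) = -3 + ((L*f + f) - f) = -3 + ((f + L*f) - f) = -3 + L*f)
H(R(-4), 35)*o(-15, 1) = 256*(-3 + 1*(-15)) = 256*(-3 - 15) = 256*(-18) = -4608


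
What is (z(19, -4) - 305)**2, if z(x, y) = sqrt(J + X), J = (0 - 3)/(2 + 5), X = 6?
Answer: (2135 - sqrt(273))**2/49 ≈ 91591.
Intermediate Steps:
J = -3/7 ≈ -0.42857
z(x, y) = sqrt(273)/7 (z(x, y) = sqrt(-3/7 + 6) = sqrt(39/7) = sqrt(273)/7)
(z(19, -4) - 305)**2 = (sqrt(273)/7 - 305)**2 = (-305 + sqrt(273)/7)**2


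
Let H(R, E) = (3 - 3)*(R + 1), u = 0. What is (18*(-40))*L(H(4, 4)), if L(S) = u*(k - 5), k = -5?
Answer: 0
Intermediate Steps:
H(R, E) = 0 (H(R, E) = 0*(1 + R) = 0)
L(S) = 0 (L(S) = 0*(-5 - 5) = 0*(-10) = 0)
(18*(-40))*L(H(4, 4)) = (18*(-40))*0 = -720*0 = 0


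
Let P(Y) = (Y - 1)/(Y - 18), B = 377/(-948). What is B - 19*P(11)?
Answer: 177481/6636 ≈ 26.745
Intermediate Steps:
B = -377/948 (B = 377*(-1/948) = -377/948 ≈ -0.39768)
P(Y) = (-1 + Y)/(-18 + Y)
B - 19*P(11) = -377/948 - 19*(-1 + 11)/(-18 + 11) = -377/948 - 19*10/(-7) = -377/948 - (-19)*10/7 = -377/948 - 19*(-10/7) = -377/948 + 190/7 = 177481/6636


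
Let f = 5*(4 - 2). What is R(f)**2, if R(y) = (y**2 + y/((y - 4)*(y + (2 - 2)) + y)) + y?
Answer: 594441/49 ≈ 12131.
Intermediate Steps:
f = 10 (f = 5*2 = 10)
R(y) = y + y**2 + y/(y + y*(-4 + y)) (R(y) = (y**2 + y/((-4 + y)*(y + 0) + y)) + y = (y**2 + y/((-4 + y)*y + y)) + y = (y**2 + y/(y*(-4 + y) + y)) + y = (y**2 + y/(y + y*(-4 + y))) + y = y + y**2 + y/(y + y*(-4 + y)))
R(f)**2 = ((1 + 10**3 - 3*10 - 2*10**2)/(-3 + 10))**2 = ((1 + 1000 - 30 - 2*100)/7)**2 = ((1 + 1000 - 30 - 200)/7)**2 = ((1/7)*771)**2 = (771/7)**2 = 594441/49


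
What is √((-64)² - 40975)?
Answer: I*√36879 ≈ 192.04*I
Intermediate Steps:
√((-64)² - 40975) = √(4096 - 40975) = √(-36879) = I*√36879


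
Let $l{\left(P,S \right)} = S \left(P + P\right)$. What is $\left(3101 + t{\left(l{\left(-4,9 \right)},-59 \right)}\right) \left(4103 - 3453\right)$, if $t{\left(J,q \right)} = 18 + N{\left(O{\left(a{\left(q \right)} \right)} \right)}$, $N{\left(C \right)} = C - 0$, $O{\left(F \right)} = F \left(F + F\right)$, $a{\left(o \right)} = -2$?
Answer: $2032550$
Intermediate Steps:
$l{\left(P,S \right)} = 2 P S$ ($l{\left(P,S \right)} = S 2 P = 2 P S$)
$O{\left(F \right)} = 2 F^{2}$ ($O{\left(F \right)} = F 2 F = 2 F^{2}$)
$N{\left(C \right)} = C$ ($N{\left(C \right)} = C + 0 = C$)
$t{\left(J,q \right)} = 26$ ($t{\left(J,q \right)} = 18 + 2 \left(-2\right)^{2} = 18 + 2 \cdot 4 = 18 + 8 = 26$)
$\left(3101 + t{\left(l{\left(-4,9 \right)},-59 \right)}\right) \left(4103 - 3453\right) = \left(3101 + 26\right) \left(4103 - 3453\right) = 3127 \cdot 650 = 2032550$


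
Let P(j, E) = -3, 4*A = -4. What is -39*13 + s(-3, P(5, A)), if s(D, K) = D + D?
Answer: -513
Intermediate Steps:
A = -1 (A = (¼)*(-4) = -1)
s(D, K) = 2*D
-39*13 + s(-3, P(5, A)) = -39*13 + 2*(-3) = -507 - 6 = -513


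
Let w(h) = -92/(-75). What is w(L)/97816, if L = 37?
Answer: 23/1834050 ≈ 1.2541e-5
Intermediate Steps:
w(h) = 92/75 (w(h) = -92*(-1/75) = 92/75)
w(L)/97816 = (92/75)/97816 = (92/75)*(1/97816) = 23/1834050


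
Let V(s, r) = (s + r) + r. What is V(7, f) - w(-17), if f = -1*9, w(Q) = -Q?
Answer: -28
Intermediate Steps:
f = -9
V(s, r) = s + 2*r (V(s, r) = (r + s) + r = s + 2*r)
V(7, f) - w(-17) = (7 + 2*(-9)) - (-1)*(-17) = (7 - 18) - 1*17 = -11 - 17 = -28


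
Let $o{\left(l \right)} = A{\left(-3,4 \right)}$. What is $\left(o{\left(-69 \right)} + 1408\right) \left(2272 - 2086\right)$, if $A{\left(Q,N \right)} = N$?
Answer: $262632$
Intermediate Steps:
$o{\left(l \right)} = 4$
$\left(o{\left(-69 \right)} + 1408\right) \left(2272 - 2086\right) = \left(4 + 1408\right) \left(2272 - 2086\right) = 1412 \cdot 186 = 262632$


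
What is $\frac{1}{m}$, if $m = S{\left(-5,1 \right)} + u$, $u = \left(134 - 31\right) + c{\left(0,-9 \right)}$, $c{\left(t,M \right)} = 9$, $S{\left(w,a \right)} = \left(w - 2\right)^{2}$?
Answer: $\frac{1}{161} \approx 0.0062112$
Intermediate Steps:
$S{\left(w,a \right)} = \left(-2 + w\right)^{2}$
$u = 112$ ($u = \left(134 - 31\right) + 9 = 103 + 9 = 112$)
$m = 161$ ($m = \left(-2 - 5\right)^{2} + 112 = \left(-7\right)^{2} + 112 = 49 + 112 = 161$)
$\frac{1}{m} = \frac{1}{161}$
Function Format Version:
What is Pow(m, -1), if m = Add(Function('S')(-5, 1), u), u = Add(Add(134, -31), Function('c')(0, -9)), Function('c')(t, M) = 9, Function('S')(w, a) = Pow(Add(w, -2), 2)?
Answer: Rational(1, 161) ≈ 0.0062112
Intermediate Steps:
Function('S')(w, a) = Pow(Add(-2, w), 2)
u = 112 (u = Add(Add(134, -31), 9) = Add(103, 9) = 112)
m = 161 (m = Add(Pow(Add(-2, -5), 2), 112) = Add(Pow(-7, 2), 112) = Add(49, 112) = 161)
Pow(m, -1) = Pow(161, -1) = Rational(1, 161)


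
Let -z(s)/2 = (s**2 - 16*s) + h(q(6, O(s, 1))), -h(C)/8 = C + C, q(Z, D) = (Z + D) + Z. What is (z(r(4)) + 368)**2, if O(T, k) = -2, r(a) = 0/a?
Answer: 473344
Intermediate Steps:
r(a) = 0
q(Z, D) = D + 2*Z (q(Z, D) = (D + Z) + Z = D + 2*Z)
h(C) = -16*C (h(C) = -8*(C + C) = -16*C)
z(s) = 320 - 2*s**2 + 32*s (z(s) = -2*((s**2 - 16*s) - 16*(-2 + 2*6)) = -2*((s**2 - 16*s) - 16*(-2 + 12)) = -2*((s**2 - 16*s) - 16*10) = -2*((s**2 - 16*s) - 160) = -2*(-160 + s**2 - 16*s) = 320 - 2*s**2 + 32*s)
(z(r(4)) + 368)**2 = ((320 - 2*0**2 + 32*0) + 368)**2 = ((320 - 2*0 + 0) + 368)**2 = ((320 + 0 + 0) + 368)**2 = (320 + 368)**2 = 688**2 = 473344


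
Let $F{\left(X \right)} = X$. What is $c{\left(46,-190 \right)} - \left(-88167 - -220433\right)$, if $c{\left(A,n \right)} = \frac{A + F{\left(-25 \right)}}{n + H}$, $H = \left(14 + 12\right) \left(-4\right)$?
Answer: $- \frac{1851725}{14} \approx -1.3227 \cdot 10^{5}$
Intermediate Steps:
$H = -104$ ($H = 26 \left(-4\right) = -104$)
$c{\left(A,n \right)} = \frac{-25 + A}{-104 + n}$ ($c{\left(A,n \right)} = \frac{A - 25}{n - 104} = \frac{-25 + A}{-104 + n}$)
$c{\left(46,-190 \right)} - \left(-88167 - -220433\right) = \frac{-25 + 46}{-104 - 190} - \left(-88167 - -220433\right) = \frac{1}{-294} \cdot 21 - \left(-88167 + 220433\right) = \left(- \frac{1}{294}\right) 21 - 132266 = - \frac{1}{14} - 132266 = - \frac{1851725}{14}$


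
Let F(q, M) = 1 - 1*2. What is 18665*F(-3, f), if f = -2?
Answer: -18665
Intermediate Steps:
F(q, M) = -1 (F(q, M) = 1 - 2 = -1)
18665*F(-3, f) = 18665*(-1) = -18665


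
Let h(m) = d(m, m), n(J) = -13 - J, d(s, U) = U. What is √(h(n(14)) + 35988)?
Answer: √35961 ≈ 189.63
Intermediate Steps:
h(m) = m
√(h(n(14)) + 35988) = √((-13 - 1*14) + 35988) = √((-13 - 14) + 35988) = √(-27 + 35988) = √35961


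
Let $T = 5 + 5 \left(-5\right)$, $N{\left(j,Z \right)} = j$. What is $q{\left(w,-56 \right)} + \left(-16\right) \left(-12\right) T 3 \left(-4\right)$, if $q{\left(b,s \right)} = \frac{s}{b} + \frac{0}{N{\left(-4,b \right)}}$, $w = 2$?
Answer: $46052$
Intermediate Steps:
$T = -20$ ($T = 5 - 25 = -20$)
$q{\left(b,s \right)} = \frac{s}{b}$ ($q{\left(b,s \right)} = \frac{s}{b} + \frac{0}{-4} = \frac{s}{b} + 0 \left(- \frac{1}{4}\right) = \frac{s}{b} + 0 = \frac{s}{b}$)
$q{\left(w,-56 \right)} + \left(-16\right) \left(-12\right) T 3 \left(-4\right) = - \frac{56}{2} + \left(-16\right) \left(-12\right) \left(-20\right) 3 \left(-4\right) = \left(-56\right) \frac{1}{2} + 192 \left(\left(-60\right) \left(-4\right)\right) = -28 + 192 \cdot 240 = -28 + 46080 = 46052$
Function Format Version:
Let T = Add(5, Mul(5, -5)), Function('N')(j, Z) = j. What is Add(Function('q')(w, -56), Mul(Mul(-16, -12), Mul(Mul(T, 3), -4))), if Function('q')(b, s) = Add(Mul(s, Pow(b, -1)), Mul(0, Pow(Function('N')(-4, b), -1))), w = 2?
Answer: 46052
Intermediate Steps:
T = -20 (T = Add(5, -25) = -20)
Function('q')(b, s) = Mul(s, Pow(b, -1)) (Function('q')(b, s) = Add(Mul(s, Pow(b, -1)), Mul(0, Pow(-4, -1))) = Add(Mul(s, Pow(b, -1)), Mul(0, Rational(-1, 4))) = Add(Mul(s, Pow(b, -1)), 0) = Mul(s, Pow(b, -1)))
Add(Function('q')(w, -56), Mul(Mul(-16, -12), Mul(Mul(T, 3), -4))) = Add(Mul(-56, Pow(2, -1)), Mul(Mul(-16, -12), Mul(Mul(-20, 3), -4))) = Add(Mul(-56, Rational(1, 2)), Mul(192, Mul(-60, -4))) = Add(-28, Mul(192, 240)) = Add(-28, 46080) = 46052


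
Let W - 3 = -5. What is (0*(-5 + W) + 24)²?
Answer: 576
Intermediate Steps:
W = -2 (W = 3 - 5 = -2)
(0*(-5 + W) + 24)² = (0*(-5 - 2) + 24)² = (0*(-7) + 24)² = (0 + 24)² = 24² = 576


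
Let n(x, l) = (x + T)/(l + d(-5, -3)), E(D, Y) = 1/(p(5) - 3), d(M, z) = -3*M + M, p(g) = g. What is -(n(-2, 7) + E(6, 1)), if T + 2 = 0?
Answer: -9/34 ≈ -0.26471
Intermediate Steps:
T = -2 (T = -2 + 0 = -2)
d(M, z) = -2*M
E(D, Y) = ½ (E(D, Y) = 1/(5 - 3) = 1/2 = ½)
n(x, l) = (-2 + x)/(10 + l) (n(x, l) = (x - 2)/(l - 2*(-5)) = (-2 + x)/(l + 10) = (-2 + x)/(10 + l))
-(n(-2, 7) + E(6, 1)) = -((-2 - 2)/(10 + 7) + ½) = -(-4/17 + ½) = -1*9/34 = -9/34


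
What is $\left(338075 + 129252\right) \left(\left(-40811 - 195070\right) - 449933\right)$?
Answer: $-320499399178$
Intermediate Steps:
$\left(338075 + 129252\right) \left(\left(-40811 - 195070\right) - 449933\right) = 467327 \left(\left(-40811 - 195070\right) - 449933\right) = 467327 \left(-235881 - 449933\right) = 467327 \left(-685814\right) = -320499399178$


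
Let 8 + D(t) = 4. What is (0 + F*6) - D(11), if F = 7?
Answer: 46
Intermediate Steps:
D(t) = -4 (D(t) = -8 + 4 = -4)
(0 + F*6) - D(11) = (0 + 7*6) - 1*(-4) = (0 + 42) + 4 = 42 + 4 = 46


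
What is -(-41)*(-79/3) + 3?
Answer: -3230/3 ≈ -1076.7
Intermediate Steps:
-(-41)*(-79/3) + 3 = -(-41)*(-79*⅓) + 3 = -(-41)*(-79)/3 + 3 = -41*79/3 + 3 = -3239/3 + 3 = -3230/3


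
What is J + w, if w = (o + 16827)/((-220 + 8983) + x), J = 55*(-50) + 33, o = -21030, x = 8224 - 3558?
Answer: -36490796/13429 ≈ -2717.3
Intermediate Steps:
x = 4666
J = -2717 (J = -2750 + 33 = -2717)
w = -4203/13429 (w = (-21030 + 16827)/((-220 + 8983) + 4666) = -4203/(8763 + 4666) = -4203/13429 ≈ -0.31298)
J + w = -2717 - 4203/13429 = -36490796/13429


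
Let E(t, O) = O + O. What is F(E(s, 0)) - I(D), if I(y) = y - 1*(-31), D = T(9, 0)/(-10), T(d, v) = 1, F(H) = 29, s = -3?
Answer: -19/10 ≈ -1.9000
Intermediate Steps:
E(t, O) = 2*O
D = -1/10 (D = 1/(-10) = 1*(-1/10) = -1/10 ≈ -0.10000)
I(y) = 31 + y (I(y) = y + 31 = 31 + y)
F(E(s, 0)) - I(D) = 29 - (31 - 1/10) = 29 - 1*309/10 = 29 - 309/10 = -19/10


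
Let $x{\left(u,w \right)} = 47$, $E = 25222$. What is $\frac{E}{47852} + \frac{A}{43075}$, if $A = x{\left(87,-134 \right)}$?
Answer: $\frac{544343347}{1030612450} \approx 0.52817$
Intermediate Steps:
$A = 47$
$\frac{E}{47852} + \frac{A}{43075} = \frac{25222}{47852} + \frac{47}{43075} = 25222 \cdot \frac{1}{47852} + 47 \cdot \frac{1}{43075} = \frac{12611}{23926} + \frac{47}{43075} = \frac{544343347}{1030612450}$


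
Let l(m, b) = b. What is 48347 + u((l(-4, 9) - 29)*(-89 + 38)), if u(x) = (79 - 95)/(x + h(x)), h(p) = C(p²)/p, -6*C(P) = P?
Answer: 20547467/425 ≈ 48347.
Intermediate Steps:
C(P) = -P/6
h(p) = -p/6 (h(p) = (-p²/6)/p = -p/6)
u(x) = -96/(5*x) (u(x) = (79 - 95)/(x - x/6) = -16*6/(5*x) = -96/(5*x))
48347 + u((l(-4, 9) - 29)*(-89 + 38)) = 48347 - 96*1/((-89 + 38)*(9 - 29))/5 = 48347 - 96/(5*((-20*(-51)))) = 48347 - 96/5/1020 = 48347 - 96/5*1/1020 = 48347 - 8/425 = 20547467/425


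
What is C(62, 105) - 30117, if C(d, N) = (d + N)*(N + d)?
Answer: -2228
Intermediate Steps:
C(d, N) = (N + d)² (C(d, N) = (N + d)*(N + d) = (N + d)²)
C(62, 105) - 30117 = (105 + 62)² - 30117 = 167² - 30117 = 27889 - 30117 = -2228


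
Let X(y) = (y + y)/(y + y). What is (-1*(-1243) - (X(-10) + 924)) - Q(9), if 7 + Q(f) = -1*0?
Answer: 325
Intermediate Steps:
X(y) = 1 (X(y) = (2*y)/((2*y)) = (2*y)*(1/(2*y)) = 1)
Q(f) = -7 (Q(f) = -7 - 1*0 = -7 + 0 = -7)
(-1*(-1243) - (X(-10) + 924)) - Q(9) = (-1*(-1243) - (1 + 924)) - 1*(-7) = (1243 - 1*925) + 7 = (1243 - 925) + 7 = 318 + 7 = 325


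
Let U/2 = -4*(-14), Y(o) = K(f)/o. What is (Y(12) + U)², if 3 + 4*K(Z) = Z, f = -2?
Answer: 28847641/2304 ≈ 12521.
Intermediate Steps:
K(Z) = -¾ + Z/4
Y(o) = -5/(4*o) (Y(o) = (-¾ + (¼)*(-2))/o = (-¾ - ½)/o = -5/(4*o))
U = 112 (U = 2*(-4*(-14)) = 2*56 = 112)
(Y(12) + U)² = (-5/4/12 + 112)² = (-5/4*1/12 + 112)² = (-5/48 + 112)² = (5371/48)² = 28847641/2304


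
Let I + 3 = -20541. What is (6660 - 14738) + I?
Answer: -28622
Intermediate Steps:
I = -20544 (I = -3 - 20541 = -20544)
(6660 - 14738) + I = (6660 - 14738) - 20544 = -8078 - 20544 = -28622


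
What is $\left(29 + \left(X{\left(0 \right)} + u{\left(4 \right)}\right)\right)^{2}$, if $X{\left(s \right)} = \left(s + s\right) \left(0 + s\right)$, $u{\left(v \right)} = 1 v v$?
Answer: $2025$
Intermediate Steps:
$u{\left(v \right)} = v^{2}$ ($u{\left(v \right)} = v v = v^{2}$)
$X{\left(s \right)} = 2 s^{2}$ ($X{\left(s \right)} = 2 s s = 2 s^{2}$)
$\left(29 + \left(X{\left(0 \right)} + u{\left(4 \right)}\right)\right)^{2} = \left(29 + \left(2 \cdot 0^{2} + 4^{2}\right)\right)^{2} = \left(29 + \left(2 \cdot 0 + 16\right)\right)^{2} = \left(29 + \left(0 + 16\right)\right)^{2} = \left(29 + 16\right)^{2} = 45^{2} = 2025$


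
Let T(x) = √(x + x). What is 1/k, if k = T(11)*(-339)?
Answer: -√22/7458 ≈ -0.00062891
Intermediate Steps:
T(x) = √2*√x (T(x) = √(2*x) = √2*√x)
k = -339*√22 (k = (√2*√11)*(-339) = √22*(-339) = -339*√22 ≈ -1590.1)
1/k = 1/(-339*√22) = -√22/7458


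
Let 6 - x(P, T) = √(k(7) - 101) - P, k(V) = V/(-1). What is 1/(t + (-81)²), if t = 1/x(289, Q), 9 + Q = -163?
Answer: 142919977/937698452971 - 3*I*√3/1875396905942 ≈ 0.00015242 - 2.7707e-12*I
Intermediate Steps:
Q = -172 (Q = -9 - 163 = -172)
k(V) = -V (k(V) = V*(-1) = -V)
x(P, T) = 6 + P - 6*I*√3 (x(P, T) = 6 - (√(-1*7 - 101) - P) = 6 - (√(-7 - 101) - P) = 6 - (√(-108) - P) = 6 - (6*I*√3 - P) = 6 - (-P + 6*I*√3) = 6 + (P - 6*I*√3) = 6 + P - 6*I*√3)
t = 1/(295 - 6*I*√3) (t = 1/(6 + 289 - 6*I*√3) = 1/(295 - 6*I*√3) ≈ 0.0033856 + 0.00011927*I)
1/(t + (-81)²) = 1/((295/87133 + 6*I*√3/87133) + (-81)²) = 1/((295/87133 + 6*I*√3/87133) + 6561) = 1/(571679908/87133 + 6*I*√3/87133)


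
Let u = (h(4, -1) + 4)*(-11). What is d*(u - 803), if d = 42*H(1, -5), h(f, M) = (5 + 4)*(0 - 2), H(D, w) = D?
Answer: -27258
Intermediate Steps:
h(f, M) = -18 (h(f, M) = 9*(-2) = -18)
d = 42 (d = 42*1 = 42)
u = 154 (u = (-18 + 4)*(-11) = -14*(-11) = 154)
d*(u - 803) = 42*(154 - 803) = 42*(-649) = -27258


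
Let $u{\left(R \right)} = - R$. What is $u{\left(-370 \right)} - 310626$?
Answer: $-310256$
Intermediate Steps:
$u{\left(-370 \right)} - 310626 = \left(-1\right) \left(-370\right) - 310626 = 370 - 310626 = -310256$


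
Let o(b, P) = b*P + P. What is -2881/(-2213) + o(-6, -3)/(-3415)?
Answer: 1961084/1511479 ≈ 1.2975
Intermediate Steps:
o(b, P) = P + P*b (o(b, P) = P*b + P = P + P*b)
-2881/(-2213) + o(-6, -3)/(-3415) = -2881/(-2213) - 3*(1 - 6)/(-3415) = -2881*(-1/2213) - 3*(-5)*(-1/3415) = 2881/2213 + 15*(-1/3415) = 2881/2213 - 3/683 = 1961084/1511479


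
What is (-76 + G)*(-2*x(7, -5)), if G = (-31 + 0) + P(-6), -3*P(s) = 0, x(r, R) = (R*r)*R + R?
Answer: 36380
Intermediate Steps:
x(r, R) = R + r*R**2 (x(r, R) = r*R**2 + R = R + r*R**2)
P(s) = 0 (P(s) = -1/3*0 = 0)
G = -31 (G = (-31 + 0) + 0 = -31 + 0 = -31)
(-76 + G)*(-2*x(7, -5)) = (-76 - 31)*(-(-10)*(1 - 5*7)) = -(-214)*(-5*(1 - 35)) = -(-214)*(-5*(-34)) = -(-214)*170 = -107*(-340) = 36380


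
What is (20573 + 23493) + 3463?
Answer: 47529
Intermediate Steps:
(20573 + 23493) + 3463 = 44066 + 3463 = 47529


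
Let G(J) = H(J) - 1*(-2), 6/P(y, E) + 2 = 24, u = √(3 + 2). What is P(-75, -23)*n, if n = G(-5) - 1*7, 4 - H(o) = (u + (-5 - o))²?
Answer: -18/11 ≈ -1.6364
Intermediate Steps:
u = √5 ≈ 2.2361
P(y, E) = 3/11 (P(y, E) = 6/(-2 + 24) = 6/22 = 6*(1/22) = 3/11)
H(o) = 4 - (-5 + √5 - o)² (H(o) = 4 - (√5 + (-5 - o))² = 4 - (-5 + √5 - o)²)
G(J) = 6 - (5 + J - √5)² (G(J) = (4 - (5 + J - √5)²) - 1*(-2) = (4 - (5 + J - √5)²) + 2 = 6 - (5 + J - √5)²)
n = -6 (n = (6 - (5 - 5 - √5)²) - 1*7 = (6 - (-√5)²) - 7 = (6 - 1*5) - 7 = (6 - 5) - 7 = 1 - 7 = -6)
P(-75, -23)*n = (3/11)*(-6) = -18/11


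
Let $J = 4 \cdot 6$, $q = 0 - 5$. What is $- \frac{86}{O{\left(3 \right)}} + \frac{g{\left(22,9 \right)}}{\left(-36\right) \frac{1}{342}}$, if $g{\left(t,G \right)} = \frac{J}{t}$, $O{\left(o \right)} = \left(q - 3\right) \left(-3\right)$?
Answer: $- \frac{1841}{132} \approx -13.947$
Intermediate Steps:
$q = -5$ ($q = 0 - 5 = -5$)
$J = 24$
$O{\left(o \right)} = 24$ ($O{\left(o \right)} = \left(-5 - 3\right) \left(-3\right) = \left(-8\right) \left(-3\right) = 24$)
$g{\left(t,G \right)} = \frac{24}{t}$
$- \frac{86}{O{\left(3 \right)}} + \frac{g{\left(22,9 \right)}}{\left(-36\right) \frac{1}{342}} = - \frac{86}{24} + \frac{24 \cdot \frac{1}{22}}{\left(-36\right) \frac{1}{342}} = \left(-86\right) \frac{1}{24} + \frac{24 \cdot \frac{1}{22}}{\left(-36\right) \frac{1}{342}} = - \frac{43}{12} + \frac{12}{11 \left(- \frac{2}{19}\right)} = - \frac{43}{12} + \frac{12}{11} \left(- \frac{19}{2}\right) = - \frac{43}{12} - \frac{114}{11} = - \frac{1841}{132}$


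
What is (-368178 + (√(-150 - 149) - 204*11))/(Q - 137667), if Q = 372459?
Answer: -20579/13044 + I*√299/234792 ≈ -1.5777 + 7.3647e-5*I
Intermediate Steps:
(-368178 + (√(-150 - 149) - 204*11))/(Q - 137667) = (-368178 + (√(-150 - 149) - 204*11))/(372459 - 137667) = (-368178 + (√(-299) - 2244))/234792 = (-368178 + (I*√299 - 2244))*(1/234792) = (-368178 + (-2244 + I*√299))*(1/234792) = (-370422 + I*√299)*(1/234792) = -20579/13044 + I*√299/234792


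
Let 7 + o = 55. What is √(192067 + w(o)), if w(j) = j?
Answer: √192115 ≈ 438.31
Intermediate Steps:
o = 48 (o = -7 + 55 = 48)
√(192067 + w(o)) = √(192067 + 48) = √192115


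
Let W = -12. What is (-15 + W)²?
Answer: 729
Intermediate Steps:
(-15 + W)² = (-15 - 12)² = (-27)² = 729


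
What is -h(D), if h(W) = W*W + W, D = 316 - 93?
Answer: -49952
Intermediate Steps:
D = 223
h(W) = W + W² (h(W) = W² + W = W + W²)
-h(D) = -223*(1 + 223) = -223*224 = -1*49952 = -49952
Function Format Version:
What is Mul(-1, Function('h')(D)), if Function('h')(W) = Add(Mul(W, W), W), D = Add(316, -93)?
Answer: -49952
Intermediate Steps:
D = 223
Function('h')(W) = Add(W, Pow(W, 2)) (Function('h')(W) = Add(Pow(W, 2), W) = Add(W, Pow(W, 2)))
Mul(-1, Function('h')(D)) = Mul(-1, Mul(223, Add(1, 223))) = Mul(-1, Mul(223, 224)) = Mul(-1, 49952) = -49952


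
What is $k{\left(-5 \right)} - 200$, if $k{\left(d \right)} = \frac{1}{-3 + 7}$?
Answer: $- \frac{799}{4} \approx -199.75$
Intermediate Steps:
$k{\left(d \right)} = \frac{1}{4}$
$k{\left(-5 \right)} - 200 = \frac{1}{4} - 200 = - \frac{799}{4}$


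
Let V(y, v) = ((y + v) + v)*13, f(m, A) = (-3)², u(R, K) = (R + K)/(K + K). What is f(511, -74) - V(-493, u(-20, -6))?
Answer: 19085/3 ≈ 6361.7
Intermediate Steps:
u(R, K) = (K + R)/(2*K) (u(R, K) = (K + R)/((2*K)) = (K + R)*(1/(2*K)) = (K + R)/(2*K))
f(m, A) = 9
V(y, v) = 13*y + 26*v (V(y, v) = ((v + y) + v)*13 = (y + 2*v)*13 = 13*y + 26*v)
f(511, -74) - V(-493, u(-20, -6)) = 9 - (13*(-493) + 26*((½)*(-6 - 20)/(-6))) = 9 - (-6409 + 26*((½)*(-⅙)*(-26))) = 9 - (-6409 + 26*(13/6)) = 9 - (-6409 + 169/3) = 9 - 1*(-19058/3) = 9 + 19058/3 = 19085/3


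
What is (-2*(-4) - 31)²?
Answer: 529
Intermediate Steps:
(-2*(-4) - 31)² = (8 - 31)² = (-23)² = 529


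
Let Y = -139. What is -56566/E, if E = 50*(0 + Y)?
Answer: 28283/3475 ≈ 8.1390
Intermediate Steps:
E = -6950 (E = 50*(0 - 139) = 50*(-139) = -6950)
-56566/E = -56566/(-6950) = -56566*(-1/6950) = 28283/3475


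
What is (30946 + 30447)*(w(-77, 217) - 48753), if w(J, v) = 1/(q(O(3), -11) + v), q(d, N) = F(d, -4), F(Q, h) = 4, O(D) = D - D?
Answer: -661473475916/221 ≈ -2.9931e+9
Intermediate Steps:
O(D) = 0
q(d, N) = 4
w(J, v) = 1/(4 + v)
(30946 + 30447)*(w(-77, 217) - 48753) = (30946 + 30447)*(1/(4 + 217) - 48753) = 61393*(1/221 - 48753) = 61393*(-10774412/221) = -661473475916/221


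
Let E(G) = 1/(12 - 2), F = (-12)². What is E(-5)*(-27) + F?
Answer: 1413/10 ≈ 141.30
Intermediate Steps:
F = 144
E(G) = ⅒ (E(G) = 1/10 = ⅒)
E(-5)*(-27) + F = (⅒)*(-27) + 144 = -27/10 + 144 = 1413/10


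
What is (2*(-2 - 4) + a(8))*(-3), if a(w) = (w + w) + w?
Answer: -36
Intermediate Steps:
a(w) = 3*w (a(w) = 2*w + w = 3*w)
(2*(-2 - 4) + a(8))*(-3) = (2*(-2 - 4) + 3*8)*(-3) = (2*(-6) + 24)*(-3) = (-12 + 24)*(-3) = 12*(-3) = -36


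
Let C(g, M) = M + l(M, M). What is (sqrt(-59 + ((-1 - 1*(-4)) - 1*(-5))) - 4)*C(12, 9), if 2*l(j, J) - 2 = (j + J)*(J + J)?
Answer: -688 + 172*I*sqrt(51) ≈ -688.0 + 1228.3*I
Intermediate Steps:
l(j, J) = 1 + J*(J + j) (l(j, J) = 1 + ((j + J)*(J + J))/2 = 1 + ((J + j)*(2*J))/2 = 1 + (2*J*(J + j))/2 = 1 + J*(J + j))
C(g, M) = 1 + M + 2*M**2 (C(g, M) = M + (1 + M**2 + M*M) = M + (1 + M**2 + M**2) = M + (1 + 2*M**2) = 1 + M + 2*M**2)
(sqrt(-59 + ((-1 - 1*(-4)) - 1*(-5))) - 4)*C(12, 9) = (sqrt(-59 + ((-1 - 1*(-4)) - 1*(-5))) - 4)*(1 + 9 + 2*9**2) = (sqrt(-59 + ((-1 + 4) + 5)) - 4)*(1 + 9 + 2*81) = (sqrt(-59 + (3 + 5)) - 4)*(1 + 9 + 162) = (sqrt(-59 + 8) - 4)*172 = (sqrt(-51) - 4)*172 = (I*sqrt(51) - 4)*172 = (-4 + I*sqrt(51))*172 = -688 + 172*I*sqrt(51)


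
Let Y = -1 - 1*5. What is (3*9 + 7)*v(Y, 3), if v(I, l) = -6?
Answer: -204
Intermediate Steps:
Y = -6 (Y = -1 - 5 = -6)
(3*9 + 7)*v(Y, 3) = (3*9 + 7)*(-6) = (27 + 7)*(-6) = 34*(-6) = -204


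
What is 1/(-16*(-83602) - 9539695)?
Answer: -1/8202063 ≈ -1.2192e-7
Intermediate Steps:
1/(-16*(-83602) - 9539695) = 1/(1337632 - 9539695) = 1/(-8202063) = -1/8202063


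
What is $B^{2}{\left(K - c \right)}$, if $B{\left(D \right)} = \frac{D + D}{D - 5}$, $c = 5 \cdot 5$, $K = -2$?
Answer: $\frac{729}{256} \approx 2.8477$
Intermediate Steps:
$c = 25$
$B{\left(D \right)} = \frac{2 D}{-5 + D}$
$B^{2}{\left(K - c \right)} = \left(\frac{2 \left(-2 - 25\right)}{-5 - 27}\right)^{2} = \left(2 \left(-27\right) \frac{1}{-5 - 27}\right)^{2} = \left(2 \left(-27\right) \frac{1}{-32}\right)^{2} = \left(2 \left(-27\right) \left(- \frac{1}{32}\right)\right)^{2} = \left(\frac{27}{16}\right)^{2} = \frac{729}{256}$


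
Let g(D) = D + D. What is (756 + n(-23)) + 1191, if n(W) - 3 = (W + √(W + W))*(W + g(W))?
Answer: 3537 - 69*I*√46 ≈ 3537.0 - 467.98*I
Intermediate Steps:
g(D) = 2*D
n(W) = 3 + 3*W*(W + √2*√W) (n(W) = 3 + (W + √(W + W))*(W + 2*W) = 3 + (W + √(2*W))*(3*W) = 3 + (W + √2*√W)*(3*W) = 3 + 3*W*(W + √2*√W))
(756 + n(-23)) + 1191 = (756 + (3 + 3*(-23)² + 3*√2*(-23)^(3/2))) + 1191 = (756 + (3 + 3*529 + 3*√2*(-23*I*√23))) + 1191 = (756 + (3 + 1587 - 69*I*√46)) + 1191 = (756 + (1590 - 69*I*√46)) + 1191 = (2346 - 69*I*√46) + 1191 = 3537 - 69*I*√46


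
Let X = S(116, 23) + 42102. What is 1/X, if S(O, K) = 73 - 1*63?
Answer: 1/42112 ≈ 2.3746e-5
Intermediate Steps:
S(O, K) = 10 (S(O, K) = 73 - 63 = 10)
X = 42112 (X = 10 + 42102 = 42112)
1/X = 1/42112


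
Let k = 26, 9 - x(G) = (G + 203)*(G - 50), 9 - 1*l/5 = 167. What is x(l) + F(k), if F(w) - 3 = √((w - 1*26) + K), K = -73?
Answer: -493068 + I*√73 ≈ -4.9307e+5 + 8.544*I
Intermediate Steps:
l = -790 (l = 45 - 5*167 = 45 - 835 = -790)
x(G) = 9 - (-50 + G)*(203 + G) (x(G) = 9 - (G + 203)*(G - 50) = 9 - (203 + G)*(-50 + G) = 9 - (-50 + G)*(203 + G))
F(w) = 3 + √(-99 + w) (F(w) = 3 + √((w - 1*26) - 73) = 3 + √((w - 26) - 73) = 3 + √((-26 + w) - 73) = 3 + √(-99 + w))
x(l) + F(k) = (10159 - 1*(-790)² - 153*(-790)) + (3 + √(-99 + 26)) = (10159 - 1*624100 + 120870) + (3 + √(-73)) = (10159 - 624100 + 120870) + (3 + I*√73) = -493071 + (3 + I*√73) = -493068 + I*√73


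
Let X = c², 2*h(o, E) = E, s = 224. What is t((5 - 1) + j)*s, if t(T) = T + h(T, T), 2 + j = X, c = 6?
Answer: 12768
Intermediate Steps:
h(o, E) = E/2
X = 36 (X = 6² = 36)
j = 34 (j = -2 + 36 = 34)
t(T) = 3*T/2 (t(T) = T + T/2 = 3*T/2)
t((5 - 1) + j)*s = (3*((5 - 1) + 34)/2)*224 = (3*(4 + 34)/2)*224 = ((3/2)*38)*224 = 57*224 = 12768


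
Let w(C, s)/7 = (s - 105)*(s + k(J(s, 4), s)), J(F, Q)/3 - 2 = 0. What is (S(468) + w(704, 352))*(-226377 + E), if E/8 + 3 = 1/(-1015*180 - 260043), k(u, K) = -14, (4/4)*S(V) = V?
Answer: -58625882031801370/442743 ≈ -1.3242e+11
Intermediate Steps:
J(F, Q) = 6 (J(F, Q) = 6 + 3*0 = 6 + 0 = 6)
S(V) = V
E = -10625840/442743 (E = -24 + 8/(-1015*180 - 260043) = -24 + 8/(-182700 - 260043) = -24 + 8/(-442743) = -24 + 8*(-1/442743) = -24 - 8/442743 = -10625840/442743 ≈ -24.000)
w(C, s) = 7*(-105 + s)*(-14 + s) (w(C, s) = 7*((s - 105)*(s - 14)) = 7*((-105 + s)*(-14 + s)) = 7*(-105 + s)*(-14 + s))
(S(468) + w(704, 352))*(-226377 + E) = (468 + (10290 - 833*352 + 7*352²))*(-226377 - 10625840/442743) = (468 + (10290 - 293216 + 7*123904))*(-100237457951/442743) = (468 + (10290 - 293216 + 867328))*(-100237457951/442743) = (468 + 584402)*(-100237457951/442743) = 584870*(-100237457951/442743) = -58625882031801370/442743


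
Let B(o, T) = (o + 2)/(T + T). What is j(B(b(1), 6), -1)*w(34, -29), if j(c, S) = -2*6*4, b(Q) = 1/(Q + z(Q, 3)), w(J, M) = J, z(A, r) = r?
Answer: -1632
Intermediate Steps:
b(Q) = 1/(3 + Q) (b(Q) = 1/(Q + 3) = 1/(3 + Q))
B(o, T) = (2 + o)/(2*T) (B(o, T) = (2 + o)/((2*T)) = (2 + o)*(1/(2*T)) = (2 + o)/(2*T))
j(c, S) = -48 (j(c, S) = -12*4 = -48)
j(B(b(1), 6), -1)*w(34, -29) = -48*34 = -1632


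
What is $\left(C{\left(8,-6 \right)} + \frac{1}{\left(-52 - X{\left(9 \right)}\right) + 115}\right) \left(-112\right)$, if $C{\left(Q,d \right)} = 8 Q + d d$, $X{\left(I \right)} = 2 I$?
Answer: $- \frac{504112}{45} \approx -11202.0$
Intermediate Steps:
$C{\left(Q,d \right)} = d^{2} + 8 Q$ ($C{\left(Q,d \right)} = 8 Q + d^{2} = d^{2} + 8 Q$)
$\left(C{\left(8,-6 \right)} + \frac{1}{\left(-52 - X{\left(9 \right)}\right) + 115}\right) \left(-112\right) = \left(\left(\left(-6\right)^{2} + 8 \cdot 8\right) + \frac{1}{\left(-52 - 2 \cdot 9\right) + 115}\right) \left(-112\right) = \left(\left(36 + 64\right) + \frac{1}{\left(-52 - 18\right) + 115}\right) \left(-112\right) = \left(100 + \frac{1}{\left(-52 - 18\right) + 115}\right) \left(-112\right) = \left(100 + \frac{1}{-70 + 115}\right) \left(-112\right) = \left(100 + \frac{1}{45}\right) \left(-112\right) = \frac{4501}{45} \left(-112\right) = - \frac{504112}{45}$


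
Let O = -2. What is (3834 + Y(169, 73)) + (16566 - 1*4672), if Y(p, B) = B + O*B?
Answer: 15655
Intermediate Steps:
Y(p, B) = -B (Y(p, B) = B - 2*B = -B)
(3834 + Y(169, 73)) + (16566 - 1*4672) = (3834 - 1*73) + (16566 - 1*4672) = (3834 - 73) + (16566 - 4672) = 3761 + 11894 = 15655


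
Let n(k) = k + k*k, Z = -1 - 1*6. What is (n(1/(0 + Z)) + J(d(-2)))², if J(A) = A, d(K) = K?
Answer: 10816/2401 ≈ 4.5048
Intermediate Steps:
Z = -7 (Z = -1 - 6 = -7)
n(k) = k + k²
(n(1/(0 + Z)) + J(d(-2)))² = ((1 + 1/(0 - 7))/(0 - 7) - 2)² = ((1 + 1/(-7))/(-7) - 2)² = (-(1 - ⅐)/7 - 2)² = (-⅐*6/7 - 2)² = (-6/49 - 2)² = (-104/49)² = 10816/2401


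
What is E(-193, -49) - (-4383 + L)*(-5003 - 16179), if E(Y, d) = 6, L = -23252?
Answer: -585364564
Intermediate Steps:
E(-193, -49) - (-4383 + L)*(-5003 - 16179) = 6 - (-4383 - 23252)*(-5003 - 16179) = 6 - (-27635)*(-21182) = 6 - 1*585364570 = 6 - 585364570 = -585364564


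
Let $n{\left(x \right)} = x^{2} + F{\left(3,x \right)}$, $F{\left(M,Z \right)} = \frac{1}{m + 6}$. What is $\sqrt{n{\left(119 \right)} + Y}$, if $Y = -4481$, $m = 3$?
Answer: $\frac{\sqrt{87121}}{3} \approx 98.388$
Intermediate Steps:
$F{\left(M,Z \right)} = \frac{1}{9}$ ($F{\left(M,Z \right)} = \frac{1}{3 + 6} = \frac{1}{9}$)
$n{\left(x \right)} = \frac{1}{9} + x^{2}$ ($n{\left(x \right)} = x^{2} + \frac{1}{9} = \frac{1}{9} + x^{2}$)
$\sqrt{n{\left(119 \right)} + Y} = \sqrt{\left(\frac{1}{9} + 119^{2}\right) - 4481} = \sqrt{\left(\frac{1}{9} + 14161\right) - 4481} = \sqrt{\frac{127450}{9} - 4481} = \sqrt{\frac{87121}{9}} = \frac{\sqrt{87121}}{3}$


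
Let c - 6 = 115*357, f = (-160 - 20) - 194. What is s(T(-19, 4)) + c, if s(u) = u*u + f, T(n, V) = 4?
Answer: 40703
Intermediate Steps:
f = -374 (f = -180 - 194 = -374)
s(u) = -374 + u² (s(u) = u*u - 374 = u² - 374 = -374 + u²)
c = 41061 (c = 6 + 115*357 = 6 + 41055 = 41061)
s(T(-19, 4)) + c = (-374 + 4²) + 41061 = (-374 + 16) + 41061 = -358 + 41061 = 40703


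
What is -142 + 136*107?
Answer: 14410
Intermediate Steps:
-142 + 136*107 = -142 + 14552 = 14410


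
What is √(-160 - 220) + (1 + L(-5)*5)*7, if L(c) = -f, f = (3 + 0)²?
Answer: -308 + 2*I*√95 ≈ -308.0 + 19.494*I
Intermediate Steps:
f = 9 (f = 3² = 9)
L(c) = -9 (L(c) = -1*9 = -9)
√(-160 - 220) + (1 + L(-5)*5)*7 = √(-160 - 220) + (1 - 9*5)*7 = √(-380) + (1 - 45)*7 = 2*I*√95 - 44*7 = 2*I*√95 - 308 = -308 + 2*I*√95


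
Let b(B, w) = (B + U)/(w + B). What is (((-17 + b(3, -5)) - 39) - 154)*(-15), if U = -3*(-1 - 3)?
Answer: 6525/2 ≈ 3262.5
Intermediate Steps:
U = 12 (U = -3*(-4) = 12)
b(B, w) = (12 + B)/(B + w) (b(B, w) = (B + 12)/(w + B) = (12 + B)/(B + w))
(((-17 + b(3, -5)) - 39) - 154)*(-15) = (((-17 + (12 + 3)/(3 - 5)) - 39) - 154)*(-15) = (((-17 + 15/(-2)) - 39) - 154)*(-15) = (((-17 - ½*15) - 39) - 154)*(-15) = (((-17 - 15/2) - 39) - 154)*(-15) = ((-49/2 - 39) - 154)*(-15) = (-127/2 - 154)*(-15) = -435/2*(-15) = 6525/2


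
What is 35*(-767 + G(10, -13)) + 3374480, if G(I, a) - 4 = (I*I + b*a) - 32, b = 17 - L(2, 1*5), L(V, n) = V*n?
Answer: 3346970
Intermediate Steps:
b = 7 (b = 17 - 2*1*5 = 17 - 2*5 = 17 - 1*10 = 17 - 10 = 7)
G(I, a) = -28 + I**2 + 7*a (G(I, a) = 4 + ((I*I + 7*a) - 32) = 4 + ((I**2 + 7*a) - 32) = 4 + (-32 + I**2 + 7*a) = -28 + I**2 + 7*a)
35*(-767 + G(10, -13)) + 3374480 = 35*(-767 + (-28 + 10**2 + 7*(-13))) + 3374480 = 35*(-767 + (-28 + 100 - 91)) + 3374480 = 35*(-767 - 19) + 3374480 = 35*(-786) + 3374480 = -27510 + 3374480 = 3346970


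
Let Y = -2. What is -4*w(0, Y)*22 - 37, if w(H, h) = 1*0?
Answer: -37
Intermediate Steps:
w(H, h) = 0
-4*w(0, Y)*22 - 37 = -4*0*22 - 37 = 0*22 - 37 = 0 - 37 = -37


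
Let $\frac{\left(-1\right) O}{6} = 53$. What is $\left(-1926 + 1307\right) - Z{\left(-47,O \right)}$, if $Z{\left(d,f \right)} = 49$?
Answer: $-668$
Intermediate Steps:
$O = -318$ ($O = \left(-6\right) 53 = -318$)
$\left(-1926 + 1307\right) - Z{\left(-47,O \right)} = \left(-1926 + 1307\right) - 49 = -619 - 49 = -668$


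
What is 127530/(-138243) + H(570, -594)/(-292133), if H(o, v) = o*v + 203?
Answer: 3174176707/13461780773 ≈ 0.23579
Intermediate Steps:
H(o, v) = 203 + o*v
127530/(-138243) + H(570, -594)/(-292133) = 127530/(-138243) + (203 + 570*(-594))/(-292133) = 127530*(-1/138243) + (203 - 338580)*(-1/292133) = -42510/46081 - 338377*(-1/292133) = -42510/46081 + 338377/292133 = 3174176707/13461780773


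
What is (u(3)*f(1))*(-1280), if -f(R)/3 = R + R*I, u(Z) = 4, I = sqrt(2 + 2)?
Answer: 46080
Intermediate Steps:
I = 2 (I = sqrt(4) = 2)
f(R) = -9*R (f(R) = -3*(R + R*2) = -3*(R + 2*R) = -9*R)
(u(3)*f(1))*(-1280) = (4*(-9*1))*(-1280) = (4*(-9))*(-1280) = -36*(-1280) = 46080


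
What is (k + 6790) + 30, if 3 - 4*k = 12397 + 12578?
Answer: 577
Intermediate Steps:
k = -6243 (k = ¾ - (12397 + 12578)/4 = ¾ - ¼*24975 = ¾ - 24975/4 = -6243)
(k + 6790) + 30 = (-6243 + 6790) + 30 = 547 + 30 = 577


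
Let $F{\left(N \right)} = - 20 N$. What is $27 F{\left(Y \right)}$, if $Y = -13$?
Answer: $7020$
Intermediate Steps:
$27 F{\left(Y \right)} = 27 \left(\left(-20\right) \left(-13\right)\right) = 27 \cdot 260 = 7020$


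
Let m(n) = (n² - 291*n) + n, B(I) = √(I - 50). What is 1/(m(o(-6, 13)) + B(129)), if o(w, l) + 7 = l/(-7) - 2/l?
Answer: 184767328200/497828851418081 - 68574961*√79/497828851418081 ≈ 0.00036992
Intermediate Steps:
B(I) = √(-50 + I)
o(w, l) = -7 - 2/l - l/7 (o(w, l) = -7 + (l/(-7) - 2/l) = -7 + (l*(-⅐) - 2/l) = -7 + (-l/7 - 2/l) = -7 + (-2/l - l/7) = -7 - 2/l - l/7)
m(n) = n² - 290*n
1/(m(o(-6, 13)) + B(129)) = 1/((-7 - 2/13 - ⅐*13)*(-290 + (-7 - 2/13 - ⅐*13)) + √(-50 + 129)) = 1/((-7 - 2*1/13 - 13/7)*(-290 + (-7 - 2*1/13 - 13/7)) + √79) = 1/((-7 - 2/13 - 13/7)*(-290 + (-7 - 2/13 - 13/7)) + √79) = 1/(-820*(-290 - 820/91)/91 + √79) = 1/(-820/91*(-27210/91) + √79) = 1/(22312200/8281 + √79)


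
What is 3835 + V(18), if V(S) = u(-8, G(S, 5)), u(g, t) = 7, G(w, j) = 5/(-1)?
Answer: 3842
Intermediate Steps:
G(w, j) = -5 (G(w, j) = 5*(-1) = -5)
V(S) = 7
3835 + V(18) = 3835 + 7 = 3842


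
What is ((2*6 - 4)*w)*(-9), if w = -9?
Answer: 648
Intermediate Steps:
((2*6 - 4)*w)*(-9) = ((2*6 - 4)*(-9))*(-9) = ((12 - 4)*(-9))*(-9) = (8*(-9))*(-9) = -72*(-9) = 648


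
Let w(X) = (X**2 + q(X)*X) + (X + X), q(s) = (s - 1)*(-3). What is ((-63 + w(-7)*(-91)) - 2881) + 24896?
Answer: 34055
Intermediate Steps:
q(s) = 3 - 3*s (q(s) = (-1 + s)*(-3) = 3 - 3*s)
w(X) = X**2 + 2*X + X*(3 - 3*X) (w(X) = (X**2 + (3 - 3*X)*X) + (X + X) = (X**2 + X*(3 - 3*X)) + 2*X = X**2 + 2*X + X*(3 - 3*X))
((-63 + w(-7)*(-91)) - 2881) + 24896 = ((-63 - 7*(5 - 2*(-7))*(-91)) - 2881) + 24896 = ((-63 - 7*(5 + 14)*(-91)) - 2881) + 24896 = ((-63 - 7*19*(-91)) - 2881) + 24896 = ((-63 - 133*(-91)) - 2881) + 24896 = ((-63 + 12103) - 2881) + 24896 = (12040 - 2881) + 24896 = 9159 + 24896 = 34055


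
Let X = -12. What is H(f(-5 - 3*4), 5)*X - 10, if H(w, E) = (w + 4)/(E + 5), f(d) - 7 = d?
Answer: -14/5 ≈ -2.8000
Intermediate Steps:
f(d) = 7 + d
H(w, E) = (4 + w)/(5 + E)
H(f(-5 - 3*4), 5)*X - 10 = ((4 + (7 + (-5 - 3*4)))/(5 + 5))*(-12) - 10 = ((4 + (7 + (-5 - 12)))/10)*(-12) - 10 = ((4 + (7 - 17))/10)*(-12) - 10 = ((4 - 10)/10)*(-12) - 10 = ((1/10)*(-6))*(-12) - 10 = -3/5*(-12) - 10 = 36/5 - 10 = -14/5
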